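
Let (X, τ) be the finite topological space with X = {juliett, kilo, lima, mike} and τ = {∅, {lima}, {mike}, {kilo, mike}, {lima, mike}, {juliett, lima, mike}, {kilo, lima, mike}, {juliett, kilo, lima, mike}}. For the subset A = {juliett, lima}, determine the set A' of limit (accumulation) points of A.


A' = {juliett}

For each x ∈ X, list the open sets U ∈ τ with x ∈ U, then check whether U ∩ (A ∖ {x}) ≠ ∅ for every such U.
  x = juliett: opens ∋ x are {juliett, lima, mike}, {juliett, kilo, lima, mike}; each meets A ∖ {juliett}, so x IS a limit point.
  x = kilo: open {kilo, mike} ∋ x has {kilo, mike} ∩ (A ∖ {kilo}) = ∅, so x is NOT a limit point.
  x = lima: open {lima} ∋ x has {lima} ∩ (A ∖ {lima}) = ∅, so x is NOT a limit point.
  x = mike: open {mike} ∋ x has {mike} ∩ (A ∖ {mike}) = ∅, so x is NOT a limit point.
Collecting: A' = {juliett}.


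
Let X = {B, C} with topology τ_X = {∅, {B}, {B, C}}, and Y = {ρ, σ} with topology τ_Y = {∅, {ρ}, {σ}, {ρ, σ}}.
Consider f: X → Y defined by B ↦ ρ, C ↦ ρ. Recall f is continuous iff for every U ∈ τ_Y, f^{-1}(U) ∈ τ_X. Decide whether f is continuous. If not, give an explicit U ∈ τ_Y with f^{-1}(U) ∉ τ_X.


f IS continuous.

Compute f^{-1}(U) for each U ∈ τ_Y:
  U = ∅: f^{-1}(U) = ∅ ∈ τ_X ✓.
  U = {ρ}: f^{-1}(U) = {B, C} ∈ τ_X ✓.
  U = {σ}: f^{-1}(U) = ∅ ∈ τ_X ✓.
  U = {ρ, σ}: f^{-1}(U) = {B, C} ∈ τ_X ✓.
Every preimage lies in τ_X, so f IS continuous.


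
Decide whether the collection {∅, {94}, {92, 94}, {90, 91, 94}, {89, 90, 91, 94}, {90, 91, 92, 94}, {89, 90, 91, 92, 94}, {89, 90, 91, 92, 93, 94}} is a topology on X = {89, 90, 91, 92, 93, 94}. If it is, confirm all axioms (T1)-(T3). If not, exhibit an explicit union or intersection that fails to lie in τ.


τ IS a topology on X.

Axiom (T1): ∅ ∈ τ? Yes; X ∈ τ? Yes.
Axiom (T2/T3): check pairwise unions and intersections of members of τ.
All pairwise intersections and unions checked — each lies in τ. Therefore τ satisfies (T1), (T2), (T3): it IS a topology on X.


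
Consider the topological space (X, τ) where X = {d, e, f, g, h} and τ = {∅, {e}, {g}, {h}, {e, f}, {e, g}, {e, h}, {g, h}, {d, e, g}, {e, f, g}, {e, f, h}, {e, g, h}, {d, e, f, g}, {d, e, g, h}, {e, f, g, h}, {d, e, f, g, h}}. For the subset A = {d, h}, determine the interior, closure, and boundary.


int(A) = {h}, cl(A) = {d, h}, ∂A = {d}.

Closed sets in (X, τ) are complements of opens:
  closed(X, τ) = {∅, {d}, {f}, {h}, {d, f}, {d, g}, {d, h}, {f, h}, {d, e, f}, {d, f, g}, {d, f, h}, {d, g, h}, {d, e, f, g}, {d, e, f, h}, {d, f, g, h}, {d, e, f, g, h}}.
int(A) = ⋃ {U ∈ τ : U ⊆ A}. Opens contained in A: ∅, {h}.
Taking the union of these: int(A) = {h}.
cl(A) = ⋂ {C closed : A ⊆ C}. Closed sets containing A: {d, h}, {d, f, h}, {d, g, h}, {d, e, f, h}, {d, f, g, h}, {d, e, f, g, h}.
Intersecting these: cl(A) = {d, h}.
∂A = cl(A) ∖ int(A) = {d, h} ∖ {h} = {d}.


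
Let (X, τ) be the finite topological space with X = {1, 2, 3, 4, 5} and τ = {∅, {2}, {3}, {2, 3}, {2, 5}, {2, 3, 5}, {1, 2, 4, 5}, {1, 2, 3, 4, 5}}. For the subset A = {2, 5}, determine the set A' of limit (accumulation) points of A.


A' = {1, 4, 5}

For each x ∈ X, list the open sets U ∈ τ with x ∈ U, then check whether U ∩ (A ∖ {x}) ≠ ∅ for every such U.
  x = 1: opens ∋ x are {1, 2, 4, 5}, {1, 2, 3, 4, 5}; each meets A ∖ {1}, so x IS a limit point.
  x = 2: open {2} ∋ x has {2} ∩ (A ∖ {2}) = ∅, so x is NOT a limit point.
  x = 3: open {3} ∋ x has {3} ∩ (A ∖ {3}) = ∅, so x is NOT a limit point.
  x = 4: opens ∋ x are {1, 2, 4, 5}, {1, 2, 3, 4, 5}; each meets A ∖ {4}, so x IS a limit point.
  x = 5: opens ∋ x are {2, 5}, {2, 3, 5}, {1, 2, 4, 5}, {1, 2, 3, 4, 5}; each meets A ∖ {5}, so x IS a limit point.
Collecting: A' = {1, 4, 5}.


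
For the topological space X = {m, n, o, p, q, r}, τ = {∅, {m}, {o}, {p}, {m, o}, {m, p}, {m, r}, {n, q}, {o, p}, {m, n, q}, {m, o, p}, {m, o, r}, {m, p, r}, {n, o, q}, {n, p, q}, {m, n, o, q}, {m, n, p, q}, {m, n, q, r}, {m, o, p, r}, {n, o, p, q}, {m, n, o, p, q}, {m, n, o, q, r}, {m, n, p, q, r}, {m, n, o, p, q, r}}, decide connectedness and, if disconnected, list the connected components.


(X, τ) is disconnected; components = [{o}, {p}, {m, r}, {n, q}].

Find clopen sets (U ∈ τ with X ∖ U ∈ τ):
  U = ∅, X ∖ U = {m, n, o, p, q, r} — both open, so U is clopen.
  U = {o}, X ∖ U = {m, n, p, q, r} — both open, so U is clopen.
  U = {p}, X ∖ U = {m, n, o, q, r} — both open, so U is clopen.
  U = {m, r}, X ∖ U = {n, o, p, q} — both open, so U is clopen.
  U = {n, q}, X ∖ U = {m, o, p, r} — both open, so U is clopen.
  U = {o, p}, X ∖ U = {m, n, q, r} — both open, so U is clopen.
  U = {m, o, r}, X ∖ U = {n, p, q} — both open, so U is clopen.
  U = {m, p, r}, X ∖ U = {n, o, q} — both open, so U is clopen.
  U = {n, o, q}, X ∖ U = {m, p, r} — both open, so U is clopen.
  U = {n, p, q}, X ∖ U = {m, o, r} — both open, so U is clopen.
  U = {m, n, q, r}, X ∖ U = {o, p} — both open, so U is clopen.
  U = {m, o, p, r}, X ∖ U = {n, q} — both open, so U is clopen.
  U = {n, o, p, q}, X ∖ U = {m, r} — both open, so U is clopen.
  U = {m, n, o, q, r}, X ∖ U = {p} — both open, so U is clopen.
  U = {m, n, p, q, r}, X ∖ U = {o} — both open, so U is clopen.
  U = {m, n, o, p, q, r}, X ∖ U = ∅ — both open, so U is clopen.
Nontrivial clopen(s) exist: e.g. {m, n, p, q, r}. So (X, τ) is disconnected.
Compute connected components by grouping points that agree on all clopens:
  component: {o}
  component: {p}
  component: {m, r}
  component: {n, q}


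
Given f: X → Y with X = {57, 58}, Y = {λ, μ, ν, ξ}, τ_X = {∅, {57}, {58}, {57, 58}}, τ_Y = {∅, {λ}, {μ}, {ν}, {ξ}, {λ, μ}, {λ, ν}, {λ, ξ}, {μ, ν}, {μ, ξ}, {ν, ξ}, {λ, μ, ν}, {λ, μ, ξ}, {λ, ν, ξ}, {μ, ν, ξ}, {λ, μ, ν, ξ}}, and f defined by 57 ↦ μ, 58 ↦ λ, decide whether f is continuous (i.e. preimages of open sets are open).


f IS continuous.

Compute f^{-1}(U) for each U ∈ τ_Y:
  U = ∅: f^{-1}(U) = ∅ ∈ τ_X ✓.
  U = {λ}: f^{-1}(U) = {58} ∈ τ_X ✓.
  U = {μ}: f^{-1}(U) = {57} ∈ τ_X ✓.
  U = {ν}: f^{-1}(U) = ∅ ∈ τ_X ✓.
  U = {ξ}: f^{-1}(U) = ∅ ∈ τ_X ✓.
  U = {λ, μ}: f^{-1}(U) = {57, 58} ∈ τ_X ✓.
  U = {λ, ν}: f^{-1}(U) = {58} ∈ τ_X ✓.
  U = {λ, ξ}: f^{-1}(U) = {58} ∈ τ_X ✓.
  U = {μ, ν}: f^{-1}(U) = {57} ∈ τ_X ✓.
  U = {μ, ξ}: f^{-1}(U) = {57} ∈ τ_X ✓.
  U = {ν, ξ}: f^{-1}(U) = ∅ ∈ τ_X ✓.
  U = {λ, μ, ν}: f^{-1}(U) = {57, 58} ∈ τ_X ✓.
  U = {λ, μ, ξ}: f^{-1}(U) = {57, 58} ∈ τ_X ✓.
  U = {λ, ν, ξ}: f^{-1}(U) = {58} ∈ τ_X ✓.
  U = {μ, ν, ξ}: f^{-1}(U) = {57} ∈ τ_X ✓.
  U = {λ, μ, ν, ξ}: f^{-1}(U) = {57, 58} ∈ τ_X ✓.
Every preimage lies in τ_X, so f IS continuous.


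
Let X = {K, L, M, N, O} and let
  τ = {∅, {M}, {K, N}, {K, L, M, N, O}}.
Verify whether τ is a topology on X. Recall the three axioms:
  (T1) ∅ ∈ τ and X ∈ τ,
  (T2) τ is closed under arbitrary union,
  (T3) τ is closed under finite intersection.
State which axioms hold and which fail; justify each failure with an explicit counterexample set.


τ is NOT a topology on X.

Axiom (T1): ∅ ∈ τ? Yes; X ∈ τ? Yes.
Axiom (T2/T3): check pairwise unions and intersections of members of τ.
Counterexample for (T2): {M} ∪ {K, N} = {K, M, N} ∉ τ. Therefore τ is NOT a topology.


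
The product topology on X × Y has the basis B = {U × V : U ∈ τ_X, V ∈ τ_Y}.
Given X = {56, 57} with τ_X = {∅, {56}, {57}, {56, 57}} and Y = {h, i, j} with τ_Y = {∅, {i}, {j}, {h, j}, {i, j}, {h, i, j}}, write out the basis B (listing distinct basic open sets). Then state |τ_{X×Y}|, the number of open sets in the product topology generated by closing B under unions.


Basis B = {∅ × ∅, {56} × {i}, {56} × {j}, {57} × {i}, {57} × {j}, {56} × {h, j}, {56} × {i, j}, {56, 57} × {i}, {56, 57} × {j}, {57} × {h, j}, {57} × {i, j}, {56} × {h, i, j}, {57} × {h, i, j}, {56, 57} × {h, j}, {56, 57} × {i, j}, {56, 57} × {h, i, j}}; |τ_{X×Y}| = 36.

Enumerate products U × V with U ∈ τ_X, V ∈ τ_Y (deduplicated):
  ∅ × ∅ = {} (∅)
  {56} × {i} = {(56,i)}
  {56} × {j} = {(56,j)}
  {57} × {i} = {(57,i)}
  {57} × {j} = {(57,j)}
  {56} × {h, j} = {(56,h), (56,j)}
  {56} × {i, j} = {(56,i), (56,j)}
  {56, 57} × {i} = {(56,i), (57,i)}
  {56, 57} × {j} = {(56,j), (57,j)}
  {57} × {h, j} = {(57,h), (57,j)}
  {57} × {i, j} = {(57,i), (57,j)}
  {56} × {h, i, j} = {(56,h), (56,i), (56,j)}
  {57} × {h, i, j} = {(57,h), (57,i), (57,j)}
  {56, 57} × {h, j} = {(56,h), (56,j), (57,h), (57,j)}
  {56, 57} × {i, j} = {(56,i), (56,j), (57,i), (57,j)}
  {56, 57} × {h, i, j} = {(56,h), (56,i), (56,j), (57,h), (57,i), (57,j)}
These 16 distinct sets form the basis B.
Close under arbitrary unions to get τ_{X×Y}; counting gives |τ_{X×Y}| = 36.


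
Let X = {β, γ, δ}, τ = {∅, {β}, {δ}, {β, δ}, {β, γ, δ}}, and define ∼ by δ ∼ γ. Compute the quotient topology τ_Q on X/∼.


X/∼ = {[β], [γ=δ]}; |τ_Q| = 3.

Equivalence classes: [β], [γ=δ].
Quotient map π: X → X/∼ sends β ↦ [β], γ ↦ [γ=δ], δ ↦ [γ=δ].
For each subset V ⊆ X/∼, compute π^{-1}(V) ⊆ X and check whether π^{-1}(V) ∈ τ. V is open in τ_Q iff π^{-1}(V) ∈ τ.
  V = {}: π^{-1}(V) = ∅ ∈ τ ✓.
  V = {[β]}: π^{-1}(V) = {β} ∈ τ ✓.
  V = {[γ=δ]}: π^{-1}(V) = {γ, δ} ∉ τ ✗.
  V = {[β], [γ=δ]}: π^{-1}(V) = {β, γ, δ} ∈ τ ✓.
Open sets in the quotient: τ_Q = {{}, {[β]}, {[β], [γ=δ]}} (3 elements).


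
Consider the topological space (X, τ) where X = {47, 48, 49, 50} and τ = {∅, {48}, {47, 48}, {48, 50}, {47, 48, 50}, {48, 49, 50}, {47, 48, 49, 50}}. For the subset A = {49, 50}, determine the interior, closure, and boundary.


int(A) = ∅, cl(A) = {49, 50}, ∂A = {49, 50}.

Closed sets in (X, τ) are complements of opens:
  closed(X, τ) = {∅, {47}, {49}, {47, 49}, {49, 50}, {47, 49, 50}, {47, 48, 49, 50}}.
int(A) = ⋃ {U ∈ τ : U ⊆ A}. Opens contained in A: ∅.
Taking the union of these: int(A) = ∅.
cl(A) = ⋂ {C closed : A ⊆ C}. Closed sets containing A: {49, 50}, {47, 49, 50}, {47, 48, 49, 50}.
Intersecting these: cl(A) = {49, 50}.
∂A = cl(A) ∖ int(A) = {49, 50} ∖ ∅ = {49, 50}.


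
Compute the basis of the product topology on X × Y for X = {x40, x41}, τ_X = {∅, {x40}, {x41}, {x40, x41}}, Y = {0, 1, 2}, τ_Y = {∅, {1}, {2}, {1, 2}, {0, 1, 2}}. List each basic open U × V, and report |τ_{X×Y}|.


Basis B = {∅ × ∅, {x40} × {1}, {x40} × {2}, {x41} × {1}, {x41} × {2}, {x40} × {1, 2}, {x40, x41} × {1}, {x40, x41} × {2}, {x41} × {1, 2}, {x40} × {0, 1, 2}, {x41} × {0, 1, 2}, {x40, x41} × {1, 2}, {x40, x41} × {0, 1, 2}}; |τ_{X×Y}| = 25.

Enumerate products U × V with U ∈ τ_X, V ∈ τ_Y (deduplicated):
  ∅ × ∅ = {} (∅)
  {x40} × {1} = {(x40,1)}
  {x40} × {2} = {(x40,2)}
  {x41} × {1} = {(x41,1)}
  {x41} × {2} = {(x41,2)}
  {x40} × {1, 2} = {(x40,1), (x40,2)}
  {x40, x41} × {1} = {(x40,1), (x41,1)}
  {x40, x41} × {2} = {(x40,2), (x41,2)}
  {x41} × {1, 2} = {(x41,1), (x41,2)}
  {x40} × {0, 1, 2} = {(x40,0), (x40,1), (x40,2)}
  {x41} × {0, 1, 2} = {(x41,0), (x41,1), (x41,2)}
  {x40, x41} × {1, 2} = {(x40,1), (x40,2), (x41,1), (x41,2)}
  {x40, x41} × {0, 1, 2} = {(x40,0), (x40,1), (x40,2), (x41,0), (x41,1), (x41,2)}
These 13 distinct sets form the basis B.
Close under arbitrary unions to get τ_{X×Y}; counting gives |τ_{X×Y}| = 25.


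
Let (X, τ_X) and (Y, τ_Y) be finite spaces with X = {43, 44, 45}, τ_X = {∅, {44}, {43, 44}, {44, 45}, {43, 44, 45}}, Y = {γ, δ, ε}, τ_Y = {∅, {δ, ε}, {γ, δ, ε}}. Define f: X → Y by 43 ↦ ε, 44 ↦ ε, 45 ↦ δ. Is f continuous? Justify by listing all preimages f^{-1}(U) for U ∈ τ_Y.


f IS continuous.

Compute f^{-1}(U) for each U ∈ τ_Y:
  U = ∅: f^{-1}(U) = ∅ ∈ τ_X ✓.
  U = {δ, ε}: f^{-1}(U) = {43, 44, 45} ∈ τ_X ✓.
  U = {γ, δ, ε}: f^{-1}(U) = {43, 44, 45} ∈ τ_X ✓.
Every preimage lies in τ_X, so f IS continuous.


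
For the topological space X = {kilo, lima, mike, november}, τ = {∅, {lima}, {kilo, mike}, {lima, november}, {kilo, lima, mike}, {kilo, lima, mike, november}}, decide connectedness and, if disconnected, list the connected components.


(X, τ) is disconnected; components = [{kilo, mike}, {lima, november}].

Find clopen sets (U ∈ τ with X ∖ U ∈ τ):
  U = ∅, X ∖ U = {kilo, lima, mike, november} — both open, so U is clopen.
  U = {kilo, mike}, X ∖ U = {lima, november} — both open, so U is clopen.
  U = {lima, november}, X ∖ U = {kilo, mike} — both open, so U is clopen.
  U = {kilo, lima, mike, november}, X ∖ U = ∅ — both open, so U is clopen.
Nontrivial clopen(s) exist: e.g. {lima, november}. So (X, τ) is disconnected.
Compute connected components by grouping points that agree on all clopens:
  component: {kilo, mike}
  component: {lima, november}


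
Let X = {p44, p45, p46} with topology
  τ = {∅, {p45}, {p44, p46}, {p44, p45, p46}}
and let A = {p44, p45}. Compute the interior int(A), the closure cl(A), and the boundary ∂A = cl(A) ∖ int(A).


int(A) = {p45}, cl(A) = {p44, p45, p46}, ∂A = {p44, p46}.

Closed sets in (X, τ) are complements of opens:
  closed(X, τ) = {∅, {p45}, {p44, p46}, {p44, p45, p46}}.
int(A) = ⋃ {U ∈ τ : U ⊆ A}. Opens contained in A: ∅, {p45}.
Taking the union of these: int(A) = {p45}.
cl(A) = ⋂ {C closed : A ⊆ C}. Closed sets containing A: {p44, p45, p46}.
Intersecting these: cl(A) = {p44, p45, p46}.
∂A = cl(A) ∖ int(A) = {p44, p45, p46} ∖ {p45} = {p44, p46}.


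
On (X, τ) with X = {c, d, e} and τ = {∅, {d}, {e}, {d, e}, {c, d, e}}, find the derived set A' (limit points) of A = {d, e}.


A' = {c}

For each x ∈ X, list the open sets U ∈ τ with x ∈ U, then check whether U ∩ (A ∖ {x}) ≠ ∅ for every such U.
  x = c: opens ∋ x are {c, d, e}; each meets A ∖ {c}, so x IS a limit point.
  x = d: open {d} ∋ x has {d} ∩ (A ∖ {d}) = ∅, so x is NOT a limit point.
  x = e: open {e} ∋ x has {e} ∩ (A ∖ {e}) = ∅, so x is NOT a limit point.
Collecting: A' = {c}.


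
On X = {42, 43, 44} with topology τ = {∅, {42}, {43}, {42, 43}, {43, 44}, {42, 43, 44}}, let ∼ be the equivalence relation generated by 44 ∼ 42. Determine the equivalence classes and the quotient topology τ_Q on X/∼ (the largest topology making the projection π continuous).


X/∼ = {[42=44], [43]}; |τ_Q| = 3.

Equivalence classes: [42=44], [43].
Quotient map π: X → X/∼ sends 42 ↦ [42=44], 43 ↦ [43], 44 ↦ [42=44].
For each subset V ⊆ X/∼, compute π^{-1}(V) ⊆ X and check whether π^{-1}(V) ∈ τ. V is open in τ_Q iff π^{-1}(V) ∈ τ.
  V = {}: π^{-1}(V) = ∅ ∈ τ ✓.
  V = {[42=44]}: π^{-1}(V) = {42, 44} ∉ τ ✗.
  V = {[43]}: π^{-1}(V) = {43} ∈ τ ✓.
  V = {[42=44], [43]}: π^{-1}(V) = {42, 43, 44} ∈ τ ✓.
Open sets in the quotient: τ_Q = {{}, {[43]}, {[42=44], [43]}} (3 elements).


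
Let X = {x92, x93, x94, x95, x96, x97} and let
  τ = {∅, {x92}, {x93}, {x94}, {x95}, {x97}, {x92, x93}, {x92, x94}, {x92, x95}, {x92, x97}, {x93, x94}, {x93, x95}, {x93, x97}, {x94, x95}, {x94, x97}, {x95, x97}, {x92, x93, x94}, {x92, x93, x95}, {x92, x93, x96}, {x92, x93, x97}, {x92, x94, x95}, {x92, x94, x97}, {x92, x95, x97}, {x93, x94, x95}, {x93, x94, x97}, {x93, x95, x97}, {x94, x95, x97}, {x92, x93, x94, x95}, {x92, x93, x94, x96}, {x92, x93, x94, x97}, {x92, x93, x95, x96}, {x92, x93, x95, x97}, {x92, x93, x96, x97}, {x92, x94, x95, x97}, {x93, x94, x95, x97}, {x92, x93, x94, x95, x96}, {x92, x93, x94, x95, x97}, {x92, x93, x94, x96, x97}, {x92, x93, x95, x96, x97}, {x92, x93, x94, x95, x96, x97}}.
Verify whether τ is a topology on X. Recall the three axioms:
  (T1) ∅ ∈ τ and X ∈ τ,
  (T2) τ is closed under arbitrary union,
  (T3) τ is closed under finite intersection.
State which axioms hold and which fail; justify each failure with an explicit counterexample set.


τ IS a topology on X.

Axiom (T1): ∅ ∈ τ? Yes; X ∈ τ? Yes.
Axiom (T2/T3): check pairwise unions and intersections of members of τ.
All pairwise intersections and unions checked — each lies in τ. Therefore τ satisfies (T1), (T2), (T3): it IS a topology on X.


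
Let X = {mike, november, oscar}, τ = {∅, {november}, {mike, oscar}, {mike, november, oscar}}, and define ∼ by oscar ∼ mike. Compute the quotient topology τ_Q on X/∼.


X/∼ = {[mike=oscar], [november]}; |τ_Q| = 4.

Equivalence classes: [mike=oscar], [november].
Quotient map π: X → X/∼ sends mike ↦ [mike=oscar], november ↦ [november], oscar ↦ [mike=oscar].
For each subset V ⊆ X/∼, compute π^{-1}(V) ⊆ X and check whether π^{-1}(V) ∈ τ. V is open in τ_Q iff π^{-1}(V) ∈ τ.
  V = {}: π^{-1}(V) = ∅ ∈ τ ✓.
  V = {[mike=oscar]}: π^{-1}(V) = {mike, oscar} ∈ τ ✓.
  V = {[november]}: π^{-1}(V) = {november} ∈ τ ✓.
  V = {[mike=oscar], [november]}: π^{-1}(V) = {mike, november, oscar} ∈ τ ✓.
Open sets in the quotient: τ_Q = {{}, {[mike=oscar]}, {[november]}, {[mike=oscar], [november]}} (4 elements).


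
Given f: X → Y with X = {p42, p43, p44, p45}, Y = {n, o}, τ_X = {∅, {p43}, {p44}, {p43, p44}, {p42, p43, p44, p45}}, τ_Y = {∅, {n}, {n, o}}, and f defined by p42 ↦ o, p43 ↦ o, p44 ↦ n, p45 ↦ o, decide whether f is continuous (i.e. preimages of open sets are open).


f IS continuous.

Compute f^{-1}(U) for each U ∈ τ_Y:
  U = ∅: f^{-1}(U) = ∅ ∈ τ_X ✓.
  U = {n}: f^{-1}(U) = {p44} ∈ τ_X ✓.
  U = {n, o}: f^{-1}(U) = {p42, p43, p44, p45} ∈ τ_X ✓.
Every preimage lies in τ_X, so f IS continuous.


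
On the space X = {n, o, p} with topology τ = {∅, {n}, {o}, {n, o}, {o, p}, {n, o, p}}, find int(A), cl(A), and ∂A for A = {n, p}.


int(A) = {n}, cl(A) = {n, p}, ∂A = {p}.

Closed sets in (X, τ) are complements of opens:
  closed(X, τ) = {∅, {n}, {p}, {n, p}, {o, p}, {n, o, p}}.
int(A) = ⋃ {U ∈ τ : U ⊆ A}. Opens contained in A: ∅, {n}.
Taking the union of these: int(A) = {n}.
cl(A) = ⋂ {C closed : A ⊆ C}. Closed sets containing A: {n, p}, {n, o, p}.
Intersecting these: cl(A) = {n, p}.
∂A = cl(A) ∖ int(A) = {n, p} ∖ {n} = {p}.


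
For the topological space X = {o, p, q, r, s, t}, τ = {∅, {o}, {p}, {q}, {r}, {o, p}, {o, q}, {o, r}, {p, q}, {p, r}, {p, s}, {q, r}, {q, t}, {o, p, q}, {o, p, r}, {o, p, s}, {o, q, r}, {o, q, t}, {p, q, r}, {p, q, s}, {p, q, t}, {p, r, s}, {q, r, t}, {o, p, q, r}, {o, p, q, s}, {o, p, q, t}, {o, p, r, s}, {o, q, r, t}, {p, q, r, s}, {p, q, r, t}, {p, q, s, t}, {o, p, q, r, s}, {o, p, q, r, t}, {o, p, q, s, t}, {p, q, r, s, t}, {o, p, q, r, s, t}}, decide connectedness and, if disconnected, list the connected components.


(X, τ) is disconnected; components = [{o}, {r}, {p, s}, {q, t}].

Find clopen sets (U ∈ τ with X ∖ U ∈ τ):
  U = ∅, X ∖ U = {o, p, q, r, s, t} — both open, so U is clopen.
  U = {o}, X ∖ U = {p, q, r, s, t} — both open, so U is clopen.
  U = {r}, X ∖ U = {o, p, q, s, t} — both open, so U is clopen.
  U = {o, r}, X ∖ U = {p, q, s, t} — both open, so U is clopen.
  U = {p, s}, X ∖ U = {o, q, r, t} — both open, so U is clopen.
  U = {q, t}, X ∖ U = {o, p, r, s} — both open, so U is clopen.
  U = {o, p, s}, X ∖ U = {q, r, t} — both open, so U is clopen.
  U = {o, q, t}, X ∖ U = {p, r, s} — both open, so U is clopen.
  U = {p, r, s}, X ∖ U = {o, q, t} — both open, so U is clopen.
  U = {q, r, t}, X ∖ U = {o, p, s} — both open, so U is clopen.
  U = {o, p, r, s}, X ∖ U = {q, t} — both open, so U is clopen.
  U = {o, q, r, t}, X ∖ U = {p, s} — both open, so U is clopen.
  U = {p, q, s, t}, X ∖ U = {o, r} — both open, so U is clopen.
  U = {o, p, q, s, t}, X ∖ U = {r} — both open, so U is clopen.
  U = {p, q, r, s, t}, X ∖ U = {o} — both open, so U is clopen.
  U = {o, p, q, r, s, t}, X ∖ U = ∅ — both open, so U is clopen.
Nontrivial clopen(s) exist: e.g. {o, p, q, s, t}. So (X, τ) is disconnected.
Compute connected components by grouping points that agree on all clopens:
  component: {o}
  component: {r}
  component: {p, s}
  component: {q, t}


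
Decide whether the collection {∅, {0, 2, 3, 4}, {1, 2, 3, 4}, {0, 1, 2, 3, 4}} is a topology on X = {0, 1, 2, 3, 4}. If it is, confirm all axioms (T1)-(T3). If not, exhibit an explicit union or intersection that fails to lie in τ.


τ is NOT a topology on X.

Axiom (T1): ∅ ∈ τ? Yes; X ∈ τ? Yes.
Axiom (T2/T3): check pairwise unions and intersections of members of τ.
Counterexample for (T3): {0, 2, 3, 4} ∩ {1, 2, 3, 4} = {2, 3, 4} ∉ τ. Therefore τ is NOT a topology.


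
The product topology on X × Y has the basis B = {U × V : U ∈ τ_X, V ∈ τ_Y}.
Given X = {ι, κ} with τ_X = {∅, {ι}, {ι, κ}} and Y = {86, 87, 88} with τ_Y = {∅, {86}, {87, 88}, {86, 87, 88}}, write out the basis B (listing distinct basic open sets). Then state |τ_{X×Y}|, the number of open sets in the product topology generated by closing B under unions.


Basis B = {∅ × ∅, {ι} × {86}, {ι, κ} × {86}, {ι} × {87, 88}, {ι} × {86, 87, 88}, {ι, κ} × {87, 88}, {ι, κ} × {86, 87, 88}}; |τ_{X×Y}| = 9.

Enumerate products U × V with U ∈ τ_X, V ∈ τ_Y (deduplicated):
  ∅ × ∅ = {} (∅)
  {ι} × {86} = {(ι,86)}
  {ι, κ} × {86} = {(ι,86), (κ,86)}
  {ι} × {87, 88} = {(ι,87), (ι,88)}
  {ι} × {86, 87, 88} = {(ι,86), (ι,87), (ι,88)}
  {ι, κ} × {87, 88} = {(ι,87), (ι,88), (κ,87), (κ,88)}
  {ι, κ} × {86, 87, 88} = {(ι,86), (ι,87), (ι,88), (κ,86), (κ,87), (κ,88)}
These 7 distinct sets form the basis B.
Close under arbitrary unions to get τ_{X×Y}; counting gives |τ_{X×Y}| = 9.


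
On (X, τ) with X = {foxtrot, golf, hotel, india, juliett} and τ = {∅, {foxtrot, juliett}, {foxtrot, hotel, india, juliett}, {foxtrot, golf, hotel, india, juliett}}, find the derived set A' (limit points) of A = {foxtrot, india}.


A' = {golf, hotel, india, juliett}

For each x ∈ X, list the open sets U ∈ τ with x ∈ U, then check whether U ∩ (A ∖ {x}) ≠ ∅ for every such U.
  x = foxtrot: open {foxtrot, juliett} ∋ x has {foxtrot, juliett} ∩ (A ∖ {foxtrot}) = ∅, so x is NOT a limit point.
  x = golf: opens ∋ x are {foxtrot, golf, hotel, india, juliett}; each meets A ∖ {golf}, so x IS a limit point.
  x = hotel: opens ∋ x are {foxtrot, hotel, india, juliett}, {foxtrot, golf, hotel, india, juliett}; each meets A ∖ {hotel}, so x IS a limit point.
  x = india: opens ∋ x are {foxtrot, hotel, india, juliett}, {foxtrot, golf, hotel, india, juliett}; each meets A ∖ {india}, so x IS a limit point.
  x = juliett: opens ∋ x are {foxtrot, juliett}, {foxtrot, hotel, india, juliett}, {foxtrot, golf, hotel, india, juliett}; each meets A ∖ {juliett}, so x IS a limit point.
Collecting: A' = {golf, hotel, india, juliett}.


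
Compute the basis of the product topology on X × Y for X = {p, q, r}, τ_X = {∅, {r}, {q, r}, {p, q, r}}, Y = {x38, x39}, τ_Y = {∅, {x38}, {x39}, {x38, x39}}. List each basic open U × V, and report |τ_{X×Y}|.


Basis B = {∅ × ∅, {r} × {x38}, {r} × {x39}, {q, r} × {x38}, {q, r} × {x39}, {r} × {x38, x39}, {p, q, r} × {x38}, {p, q, r} × {x39}, {q, r} × {x38, x39}, {p, q, r} × {x38, x39}}; |τ_{X×Y}| = 16.

Enumerate products U × V with U ∈ τ_X, V ∈ τ_Y (deduplicated):
  ∅ × ∅ = {} (∅)
  {r} × {x38} = {(r,x38)}
  {r} × {x39} = {(r,x39)}
  {q, r} × {x38} = {(q,x38), (r,x38)}
  {q, r} × {x39} = {(q,x39), (r,x39)}
  {r} × {x38, x39} = {(r,x38), (r,x39)}
  {p, q, r} × {x38} = {(p,x38), (q,x38), (r,x38)}
  {p, q, r} × {x39} = {(p,x39), (q,x39), (r,x39)}
  {q, r} × {x38, x39} = {(q,x38), (q,x39), (r,x38), (r,x39)}
  {p, q, r} × {x38, x39} = {(p,x38), (p,x39), (q,x38), (q,x39), (r,x38), (r,x39)}
These 10 distinct sets form the basis B.
Close under arbitrary unions to get τ_{X×Y}; counting gives |τ_{X×Y}| = 16.


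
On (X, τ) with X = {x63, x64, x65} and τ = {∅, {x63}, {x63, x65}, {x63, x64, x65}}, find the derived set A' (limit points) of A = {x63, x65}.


A' = {x64, x65}

For each x ∈ X, list the open sets U ∈ τ with x ∈ U, then check whether U ∩ (A ∖ {x}) ≠ ∅ for every such U.
  x = x63: open {x63} ∋ x has {x63} ∩ (A ∖ {x63}) = ∅, so x is NOT a limit point.
  x = x64: opens ∋ x are {x63, x64, x65}; each meets A ∖ {x64}, so x IS a limit point.
  x = x65: opens ∋ x are {x63, x65}, {x63, x64, x65}; each meets A ∖ {x65}, so x IS a limit point.
Collecting: A' = {x64, x65}.


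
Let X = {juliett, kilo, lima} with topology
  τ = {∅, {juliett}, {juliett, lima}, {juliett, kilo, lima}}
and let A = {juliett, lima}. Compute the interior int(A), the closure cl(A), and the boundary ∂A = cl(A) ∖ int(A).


int(A) = {juliett, lima}, cl(A) = {juliett, kilo, lima}, ∂A = {kilo}.

Closed sets in (X, τ) are complements of opens:
  closed(X, τ) = {∅, {kilo}, {kilo, lima}, {juliett, kilo, lima}}.
int(A) = ⋃ {U ∈ τ : U ⊆ A}. Opens contained in A: ∅, {juliett}, {juliett, lima}.
Taking the union of these: int(A) = {juliett, lima}.
cl(A) = ⋂ {C closed : A ⊆ C}. Closed sets containing A: {juliett, kilo, lima}.
Intersecting these: cl(A) = {juliett, kilo, lima}.
∂A = cl(A) ∖ int(A) = {juliett, kilo, lima} ∖ {juliett, lima} = {kilo}.


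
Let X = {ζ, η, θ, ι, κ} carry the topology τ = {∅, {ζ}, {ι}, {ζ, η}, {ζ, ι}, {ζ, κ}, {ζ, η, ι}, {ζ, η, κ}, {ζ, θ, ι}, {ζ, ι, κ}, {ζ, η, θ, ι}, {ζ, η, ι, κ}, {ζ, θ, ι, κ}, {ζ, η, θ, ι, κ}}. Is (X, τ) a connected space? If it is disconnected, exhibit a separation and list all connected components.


(X, τ) is connected.

Find clopen sets (U ∈ τ with X ∖ U ∈ τ):
  U = ∅, X ∖ U = {ζ, η, θ, ι, κ} — both open, so U is clopen.
  U = {ζ, η, θ, ι, κ}, X ∖ U = ∅ — both open, so U is clopen.
Only trivial clopens (∅ and X) exist, so (X, τ) is connected.
Compute connected components by grouping points that agree on all clopens:
  component: {ζ, η, θ, ι, κ}


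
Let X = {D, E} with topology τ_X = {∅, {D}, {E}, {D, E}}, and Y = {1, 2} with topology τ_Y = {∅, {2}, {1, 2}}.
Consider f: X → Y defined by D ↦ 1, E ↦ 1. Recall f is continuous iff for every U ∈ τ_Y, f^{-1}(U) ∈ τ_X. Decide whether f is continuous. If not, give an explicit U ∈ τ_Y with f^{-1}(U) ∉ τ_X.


f IS continuous.

Compute f^{-1}(U) for each U ∈ τ_Y:
  U = ∅: f^{-1}(U) = ∅ ∈ τ_X ✓.
  U = {2}: f^{-1}(U) = ∅ ∈ τ_X ✓.
  U = {1, 2}: f^{-1}(U) = {D, E} ∈ τ_X ✓.
Every preimage lies in τ_X, so f IS continuous.


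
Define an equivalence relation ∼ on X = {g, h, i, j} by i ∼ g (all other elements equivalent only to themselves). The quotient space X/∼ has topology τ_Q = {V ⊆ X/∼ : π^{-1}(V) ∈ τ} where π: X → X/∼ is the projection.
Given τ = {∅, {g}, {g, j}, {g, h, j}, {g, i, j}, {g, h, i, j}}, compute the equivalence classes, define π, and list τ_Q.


X/∼ = {[g=i], [h], [j]}; |τ_Q| = 3.

Equivalence classes: [g=i], [h], [j].
Quotient map π: X → X/∼ sends g ↦ [g=i], h ↦ [h], i ↦ [g=i], j ↦ [j].
For each subset V ⊆ X/∼, compute π^{-1}(V) ⊆ X and check whether π^{-1}(V) ∈ τ. V is open in τ_Q iff π^{-1}(V) ∈ τ.
  V = {}: π^{-1}(V) = ∅ ∈ τ ✓.
  V = {[g=i]}: π^{-1}(V) = {g, i} ∉ τ ✗.
  V = {[h]}: π^{-1}(V) = {h} ∉ τ ✗.
  V = {[g=i], [h]}: π^{-1}(V) = {g, h, i} ∉ τ ✗.
  V = {[j]}: π^{-1}(V) = {j} ∉ τ ✗.
  V = {[g=i], [j]}: π^{-1}(V) = {g, i, j} ∈ τ ✓.
  V = {[h], [j]}: π^{-1}(V) = {h, j} ∉ τ ✗.
  V = {[g=i], [h], [j]}: π^{-1}(V) = {g, h, i, j} ∈ τ ✓.
Open sets in the quotient: τ_Q = {{}, {[g=i], [j]}, {[g=i], [h], [j]}} (3 elements).


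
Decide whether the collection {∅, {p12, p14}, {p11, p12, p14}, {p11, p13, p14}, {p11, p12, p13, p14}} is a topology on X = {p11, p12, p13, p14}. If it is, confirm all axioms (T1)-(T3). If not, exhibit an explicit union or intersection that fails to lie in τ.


τ is NOT a topology on X.

Axiom (T1): ∅ ∈ τ? Yes; X ∈ τ? Yes.
Axiom (T2/T3): check pairwise unions and intersections of members of τ.
Counterexample for (T3): {p12, p14} ∩ {p11, p13, p14} = {p14} ∉ τ. Therefore τ is NOT a topology.


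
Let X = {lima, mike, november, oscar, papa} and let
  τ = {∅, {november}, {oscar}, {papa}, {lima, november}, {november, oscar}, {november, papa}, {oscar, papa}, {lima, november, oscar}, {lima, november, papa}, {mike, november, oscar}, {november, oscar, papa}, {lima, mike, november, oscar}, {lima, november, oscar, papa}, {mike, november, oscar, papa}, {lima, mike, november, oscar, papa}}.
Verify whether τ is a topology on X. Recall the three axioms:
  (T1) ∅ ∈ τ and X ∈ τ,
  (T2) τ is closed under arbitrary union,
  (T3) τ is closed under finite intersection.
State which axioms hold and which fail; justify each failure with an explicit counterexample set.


τ IS a topology on X.

Axiom (T1): ∅ ∈ τ? Yes; X ∈ τ? Yes.
Axiom (T2/T3): check pairwise unions and intersections of members of τ.
All pairwise intersections and unions checked — each lies in τ. Therefore τ satisfies (T1), (T2), (T3): it IS a topology on X.


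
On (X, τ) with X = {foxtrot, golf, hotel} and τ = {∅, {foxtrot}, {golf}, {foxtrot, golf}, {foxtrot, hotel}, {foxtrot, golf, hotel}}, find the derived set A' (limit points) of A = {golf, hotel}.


A' = ∅

For each x ∈ X, list the open sets U ∈ τ with x ∈ U, then check whether U ∩ (A ∖ {x}) ≠ ∅ for every such U.
  x = foxtrot: open {foxtrot} ∋ x has {foxtrot} ∩ (A ∖ {foxtrot}) = ∅, so x is NOT a limit point.
  x = golf: open {golf} ∋ x has {golf} ∩ (A ∖ {golf}) = ∅, so x is NOT a limit point.
  x = hotel: open {foxtrot, hotel} ∋ x has {foxtrot, hotel} ∩ (A ∖ {hotel}) = ∅, so x is NOT a limit point.
Collecting: A' = ∅.


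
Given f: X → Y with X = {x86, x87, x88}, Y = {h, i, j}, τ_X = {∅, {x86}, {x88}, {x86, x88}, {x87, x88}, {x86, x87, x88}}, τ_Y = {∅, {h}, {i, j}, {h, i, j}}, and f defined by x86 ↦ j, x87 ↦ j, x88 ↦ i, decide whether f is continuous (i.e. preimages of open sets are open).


f IS continuous.

Compute f^{-1}(U) for each U ∈ τ_Y:
  U = ∅: f^{-1}(U) = ∅ ∈ τ_X ✓.
  U = {h}: f^{-1}(U) = ∅ ∈ τ_X ✓.
  U = {i, j}: f^{-1}(U) = {x86, x87, x88} ∈ τ_X ✓.
  U = {h, i, j}: f^{-1}(U) = {x86, x87, x88} ∈ τ_X ✓.
Every preimage lies in τ_X, so f IS continuous.


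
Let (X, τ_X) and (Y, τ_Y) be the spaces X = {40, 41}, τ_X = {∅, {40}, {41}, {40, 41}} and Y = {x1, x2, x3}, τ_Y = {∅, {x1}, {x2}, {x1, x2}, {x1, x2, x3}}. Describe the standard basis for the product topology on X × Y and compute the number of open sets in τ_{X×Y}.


Basis B = {∅ × ∅, {40} × {x1}, {40} × {x2}, {41} × {x1}, {41} × {x2}, {40} × {x1, x2}, {40, 41} × {x1}, {40, 41} × {x2}, {41} × {x1, x2}, {40} × {x1, x2, x3}, {41} × {x1, x2, x3}, {40, 41} × {x1, x2}, {40, 41} × {x1, x2, x3}}; |τ_{X×Y}| = 25.

Enumerate products U × V with U ∈ τ_X, V ∈ τ_Y (deduplicated):
  ∅ × ∅ = {} (∅)
  {40} × {x1} = {(40,x1)}
  {40} × {x2} = {(40,x2)}
  {41} × {x1} = {(41,x1)}
  {41} × {x2} = {(41,x2)}
  {40} × {x1, x2} = {(40,x1), (40,x2)}
  {40, 41} × {x1} = {(40,x1), (41,x1)}
  {40, 41} × {x2} = {(40,x2), (41,x2)}
  {41} × {x1, x2} = {(41,x1), (41,x2)}
  {40} × {x1, x2, x3} = {(40,x1), (40,x2), (40,x3)}
  {41} × {x1, x2, x3} = {(41,x1), (41,x2), (41,x3)}
  {40, 41} × {x1, x2} = {(40,x1), (40,x2), (41,x1), (41,x2)}
  {40, 41} × {x1, x2, x3} = {(40,x1), (40,x2), (40,x3), (41,x1), (41,x2), (41,x3)}
These 13 distinct sets form the basis B.
Close under arbitrary unions to get τ_{X×Y}; counting gives |τ_{X×Y}| = 25.


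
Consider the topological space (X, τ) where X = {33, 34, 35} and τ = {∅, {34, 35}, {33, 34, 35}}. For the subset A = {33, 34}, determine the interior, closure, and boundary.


int(A) = ∅, cl(A) = {33, 34, 35}, ∂A = {33, 34, 35}.

Closed sets in (X, τ) are complements of opens:
  closed(X, τ) = {∅, {33}, {33, 34, 35}}.
int(A) = ⋃ {U ∈ τ : U ⊆ A}. Opens contained in A: ∅.
Taking the union of these: int(A) = ∅.
cl(A) = ⋂ {C closed : A ⊆ C}. Closed sets containing A: {33, 34, 35}.
Intersecting these: cl(A) = {33, 34, 35}.
∂A = cl(A) ∖ int(A) = {33, 34, 35} ∖ ∅ = {33, 34, 35}.


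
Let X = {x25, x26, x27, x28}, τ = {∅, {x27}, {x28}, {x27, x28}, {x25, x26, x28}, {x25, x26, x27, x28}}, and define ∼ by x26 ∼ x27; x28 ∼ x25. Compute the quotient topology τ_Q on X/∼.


X/∼ = {[x25=x28], [x26=x27]}; |τ_Q| = 2.

Equivalence classes: [x25=x28], [x26=x27].
Quotient map π: X → X/∼ sends x25 ↦ [x25=x28], x26 ↦ [x26=x27], x27 ↦ [x26=x27], x28 ↦ [x25=x28].
For each subset V ⊆ X/∼, compute π^{-1}(V) ⊆ X and check whether π^{-1}(V) ∈ τ. V is open in τ_Q iff π^{-1}(V) ∈ τ.
  V = {}: π^{-1}(V) = ∅ ∈ τ ✓.
  V = {[x25=x28]}: π^{-1}(V) = {x25, x28} ∉ τ ✗.
  V = {[x26=x27]}: π^{-1}(V) = {x26, x27} ∉ τ ✗.
  V = {[x25=x28], [x26=x27]}: π^{-1}(V) = {x25, x26, x27, x28} ∈ τ ✓.
Open sets in the quotient: τ_Q = {{}, {[x25=x28], [x26=x27]}} (2 elements).


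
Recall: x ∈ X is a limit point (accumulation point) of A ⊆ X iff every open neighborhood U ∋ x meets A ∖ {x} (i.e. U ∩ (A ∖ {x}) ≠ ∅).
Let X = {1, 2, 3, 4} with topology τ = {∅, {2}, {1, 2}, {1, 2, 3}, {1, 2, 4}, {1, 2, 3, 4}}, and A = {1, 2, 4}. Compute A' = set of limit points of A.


A' = {1, 3, 4}

For each x ∈ X, list the open sets U ∈ τ with x ∈ U, then check whether U ∩ (A ∖ {x}) ≠ ∅ for every such U.
  x = 1: opens ∋ x are {1, 2}, {1, 2, 3}, {1, 2, 4}, {1, 2, 3, 4}; each meets A ∖ {1}, so x IS a limit point.
  x = 2: open {2} ∋ x has {2} ∩ (A ∖ {2}) = ∅, so x is NOT a limit point.
  x = 3: opens ∋ x are {1, 2, 3}, {1, 2, 3, 4}; each meets A ∖ {3}, so x IS a limit point.
  x = 4: opens ∋ x are {1, 2, 4}, {1, 2, 3, 4}; each meets A ∖ {4}, so x IS a limit point.
Collecting: A' = {1, 3, 4}.


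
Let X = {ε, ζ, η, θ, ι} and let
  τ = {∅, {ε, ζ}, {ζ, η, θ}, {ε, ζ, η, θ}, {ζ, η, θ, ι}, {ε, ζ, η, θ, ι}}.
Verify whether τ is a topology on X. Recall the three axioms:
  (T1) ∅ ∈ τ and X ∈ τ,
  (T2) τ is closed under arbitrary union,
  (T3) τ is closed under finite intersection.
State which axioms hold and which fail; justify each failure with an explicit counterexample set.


τ is NOT a topology on X.

Axiom (T1): ∅ ∈ τ? Yes; X ∈ τ? Yes.
Axiom (T2/T3): check pairwise unions and intersections of members of τ.
Counterexample for (T3): {ε, ζ} ∩ {ζ, η, θ} = {ζ} ∉ τ. Therefore τ is NOT a topology.


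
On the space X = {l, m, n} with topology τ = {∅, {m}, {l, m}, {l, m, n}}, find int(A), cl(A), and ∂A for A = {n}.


int(A) = ∅, cl(A) = {n}, ∂A = {n}.

Closed sets in (X, τ) are complements of opens:
  closed(X, τ) = {∅, {n}, {l, n}, {l, m, n}}.
int(A) = ⋃ {U ∈ τ : U ⊆ A}. Opens contained in A: ∅.
Taking the union of these: int(A) = ∅.
cl(A) = ⋂ {C closed : A ⊆ C}. Closed sets containing A: {n}, {l, n}, {l, m, n}.
Intersecting these: cl(A) = {n}.
∂A = cl(A) ∖ int(A) = {n} ∖ ∅ = {n}.


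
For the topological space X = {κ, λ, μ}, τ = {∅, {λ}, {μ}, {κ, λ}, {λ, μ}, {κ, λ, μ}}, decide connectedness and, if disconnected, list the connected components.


(X, τ) is disconnected; components = [{μ}, {κ, λ}].

Find clopen sets (U ∈ τ with X ∖ U ∈ τ):
  U = ∅, X ∖ U = {κ, λ, μ} — both open, so U is clopen.
  U = {μ}, X ∖ U = {κ, λ} — both open, so U is clopen.
  U = {κ, λ}, X ∖ U = {μ} — both open, so U is clopen.
  U = {κ, λ, μ}, X ∖ U = ∅ — both open, so U is clopen.
Nontrivial clopen(s) exist: e.g. {κ, λ}. So (X, τ) is disconnected.
Compute connected components by grouping points that agree on all clopens:
  component: {μ}
  component: {κ, λ}


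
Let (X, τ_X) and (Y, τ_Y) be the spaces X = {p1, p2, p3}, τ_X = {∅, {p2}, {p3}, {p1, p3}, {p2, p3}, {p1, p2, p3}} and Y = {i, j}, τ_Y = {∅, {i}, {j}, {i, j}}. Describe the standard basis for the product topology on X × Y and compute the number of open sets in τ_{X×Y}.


Basis B = {∅ × ∅, {p2} × {i}, {p2} × {j}, {p3} × {i}, {p3} × {j}, {p1, p3} × {i}, {p1, p3} × {j}, {p2} × {i, j}, {p2, p3} × {i}, {p2, p3} × {j}, {p3} × {i, j}, {p1, p2, p3} × {i}, {p1, p2, p3} × {j}, {p1, p3} × {i, j}, {p2, p3} × {i, j}, {p1, p2, p3} × {i, j}}; |τ_{X×Y}| = 36.

Enumerate products U × V with U ∈ τ_X, V ∈ τ_Y (deduplicated):
  ∅ × ∅ = {} (∅)
  {p2} × {i} = {(p2,i)}
  {p2} × {j} = {(p2,j)}
  {p3} × {i} = {(p3,i)}
  {p3} × {j} = {(p3,j)}
  {p1, p3} × {i} = {(p1,i), (p3,i)}
  {p1, p3} × {j} = {(p1,j), (p3,j)}
  {p2} × {i, j} = {(p2,i), (p2,j)}
  {p2, p3} × {i} = {(p2,i), (p3,i)}
  {p2, p3} × {j} = {(p2,j), (p3,j)}
  {p3} × {i, j} = {(p3,i), (p3,j)}
  {p1, p2, p3} × {i} = {(p1,i), (p2,i), (p3,i)}
  {p1, p2, p3} × {j} = {(p1,j), (p2,j), (p3,j)}
  {p1, p3} × {i, j} = {(p1,i), (p1,j), (p3,i), (p3,j)}
  {p2, p3} × {i, j} = {(p2,i), (p2,j), (p3,i), (p3,j)}
  {p1, p2, p3} × {i, j} = {(p1,i), (p1,j), (p2,i), (p2,j), (p3,i), (p3,j)}
These 16 distinct sets form the basis B.
Close under arbitrary unions to get τ_{X×Y}; counting gives |τ_{X×Y}| = 36.


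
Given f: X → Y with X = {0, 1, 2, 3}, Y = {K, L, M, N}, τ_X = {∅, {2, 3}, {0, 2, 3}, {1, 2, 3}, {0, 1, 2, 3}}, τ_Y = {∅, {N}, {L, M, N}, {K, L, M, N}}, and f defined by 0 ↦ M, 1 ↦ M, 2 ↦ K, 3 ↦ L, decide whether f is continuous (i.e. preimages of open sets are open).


f is NOT continuous.

Compute f^{-1}(U) for each U ∈ τ_Y:
  U = ∅: f^{-1}(U) = ∅ ∈ τ_X ✓.
  U = {N}: f^{-1}(U) = ∅ ∈ τ_X ✓.
  U = {L, M, N}: f^{-1}(U) = {0, 1, 3} ∉ τ_X ✗.
  U = {K, L, M, N}: f^{-1}(U) = {0, 1, 2, 3} ∈ τ_X ✓.
Found U = {L, M, N} with f^{-1}(U) = {0, 1, 3} not in τ_X. Therefore f is NOT continuous.


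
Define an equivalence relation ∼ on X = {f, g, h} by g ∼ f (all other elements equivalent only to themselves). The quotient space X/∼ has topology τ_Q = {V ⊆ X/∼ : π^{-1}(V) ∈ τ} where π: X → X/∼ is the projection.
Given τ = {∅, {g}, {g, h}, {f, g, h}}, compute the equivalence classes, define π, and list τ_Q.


X/∼ = {[f=g], [h]}; |τ_Q| = 2.

Equivalence classes: [f=g], [h].
Quotient map π: X → X/∼ sends f ↦ [f=g], g ↦ [f=g], h ↦ [h].
For each subset V ⊆ X/∼, compute π^{-1}(V) ⊆ X and check whether π^{-1}(V) ∈ τ. V is open in τ_Q iff π^{-1}(V) ∈ τ.
  V = {}: π^{-1}(V) = ∅ ∈ τ ✓.
  V = {[f=g]}: π^{-1}(V) = {f, g} ∉ τ ✗.
  V = {[h]}: π^{-1}(V) = {h} ∉ τ ✗.
  V = {[f=g], [h]}: π^{-1}(V) = {f, g, h} ∈ τ ✓.
Open sets in the quotient: τ_Q = {{}, {[f=g], [h]}} (2 elements).


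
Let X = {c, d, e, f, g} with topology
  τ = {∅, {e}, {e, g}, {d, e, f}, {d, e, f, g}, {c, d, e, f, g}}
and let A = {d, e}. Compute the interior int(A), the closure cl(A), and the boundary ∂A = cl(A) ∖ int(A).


int(A) = {e}, cl(A) = {c, d, e, f, g}, ∂A = {c, d, f, g}.

Closed sets in (X, τ) are complements of opens:
  closed(X, τ) = {∅, {c}, {c, g}, {c, d, f}, {c, d, f, g}, {c, d, e, f, g}}.
int(A) = ⋃ {U ∈ τ : U ⊆ A}. Opens contained in A: ∅, {e}.
Taking the union of these: int(A) = {e}.
cl(A) = ⋂ {C closed : A ⊆ C}. Closed sets containing A: {c, d, e, f, g}.
Intersecting these: cl(A) = {c, d, e, f, g}.
∂A = cl(A) ∖ int(A) = {c, d, e, f, g} ∖ {e} = {c, d, f, g}.


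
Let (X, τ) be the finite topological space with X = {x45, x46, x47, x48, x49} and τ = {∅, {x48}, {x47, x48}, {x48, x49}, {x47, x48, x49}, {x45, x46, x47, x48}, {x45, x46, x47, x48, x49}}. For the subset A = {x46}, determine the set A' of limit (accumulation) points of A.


A' = {x45}

For each x ∈ X, list the open sets U ∈ τ with x ∈ U, then check whether U ∩ (A ∖ {x}) ≠ ∅ for every such U.
  x = x45: opens ∋ x are {x45, x46, x47, x48}, {x45, x46, x47, x48, x49}; each meets A ∖ {x45}, so x IS a limit point.
  x = x46: open {x45, x46, x47, x48} ∋ x has {x45, x46, x47, x48} ∩ (A ∖ {x46}) = ∅, so x is NOT a limit point.
  x = x47: open {x47, x48} ∋ x has {x47, x48} ∩ (A ∖ {x47}) = ∅, so x is NOT a limit point.
  x = x48: open {x48} ∋ x has {x48} ∩ (A ∖ {x48}) = ∅, so x is NOT a limit point.
  x = x49: open {x48, x49} ∋ x has {x48, x49} ∩ (A ∖ {x49}) = ∅, so x is NOT a limit point.
Collecting: A' = {x45}.
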